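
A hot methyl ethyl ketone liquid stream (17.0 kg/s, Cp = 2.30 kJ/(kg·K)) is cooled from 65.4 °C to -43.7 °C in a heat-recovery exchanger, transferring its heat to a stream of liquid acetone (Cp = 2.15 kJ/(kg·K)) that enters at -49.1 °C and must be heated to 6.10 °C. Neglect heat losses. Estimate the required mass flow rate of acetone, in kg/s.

Heat released by hot stream: Q = 17.0 × 2.30 × (65.4 − -43.7) = 4265.8 kJ/s
Energy balance on cold side (adiabatic exchanger): Q = ṁ_c·Cp_c·(T_c,out − T_c,in)
ṁ_c = 4265.8 / [2.15 × (6.10 − -49.1)] = 35.944 kg/s

ṁ_c = 35.9 kg/s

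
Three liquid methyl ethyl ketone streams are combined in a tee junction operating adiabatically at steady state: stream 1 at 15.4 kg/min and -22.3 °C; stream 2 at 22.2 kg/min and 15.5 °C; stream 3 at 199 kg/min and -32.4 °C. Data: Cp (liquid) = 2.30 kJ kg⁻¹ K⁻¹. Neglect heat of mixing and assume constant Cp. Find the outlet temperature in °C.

T_out = -27.2 °C

No heat crosses the boundary, so H_out = H_in.
T_out = Σ ṁᵢCp,ᵢTᵢ / Σ ṁᵢCp,ᵢ
      = -14828 / 544.18 = -27.248 °C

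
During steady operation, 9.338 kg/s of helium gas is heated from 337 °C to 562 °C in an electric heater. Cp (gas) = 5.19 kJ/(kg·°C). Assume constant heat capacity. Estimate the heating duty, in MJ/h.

Q = ṁ·Cp·ΔT = 9.338 × 5.19 × (562 − 337) = 10904 kJ/s
Heating duty = 39256 MJ/h

Q = 39300 MJ/h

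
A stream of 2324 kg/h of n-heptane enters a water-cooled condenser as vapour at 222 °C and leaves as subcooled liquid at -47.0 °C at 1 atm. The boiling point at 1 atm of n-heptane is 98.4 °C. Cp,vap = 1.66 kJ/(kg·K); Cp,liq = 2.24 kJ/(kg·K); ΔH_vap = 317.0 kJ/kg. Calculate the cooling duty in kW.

Q_c = 547 kW

vapour 222→98.4 °C: -205.18 kJ/kg
condensation at 98.4 °C: -317 kJ/kg
liquid 98.4→-47.0 °C: -325.7 kJ/kg
Δh = -205.18 + -317 + -325.7 = -847.87 kJ/kg
Q = ṁ·Δh = 2324 kg/h × -847.87 kJ/kg = -1.9705e+06 kJ/h
|Q| = 547.35 kW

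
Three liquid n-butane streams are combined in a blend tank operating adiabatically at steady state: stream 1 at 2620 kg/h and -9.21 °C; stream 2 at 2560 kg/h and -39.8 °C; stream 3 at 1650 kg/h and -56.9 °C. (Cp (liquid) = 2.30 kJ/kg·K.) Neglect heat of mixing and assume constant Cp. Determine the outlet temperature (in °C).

T_out = -32.2 °C

Adiabatic, steady state ⇒ Σ ṁᵢCp,ᵢ(T_out − Tᵢ) = 0
Σ ṁᵢCp,ᵢTᵢ = 2620×2.30×-9.21 + 2560×2.30×-39.8 + 1650×2.30×-56.9 = -505780
Σ ṁᵢCp,ᵢ = 2620×2.30 + 2560×2.30 + 1650×2.30 = 15709
T_out = -505780 / 15709 = -32.197 °C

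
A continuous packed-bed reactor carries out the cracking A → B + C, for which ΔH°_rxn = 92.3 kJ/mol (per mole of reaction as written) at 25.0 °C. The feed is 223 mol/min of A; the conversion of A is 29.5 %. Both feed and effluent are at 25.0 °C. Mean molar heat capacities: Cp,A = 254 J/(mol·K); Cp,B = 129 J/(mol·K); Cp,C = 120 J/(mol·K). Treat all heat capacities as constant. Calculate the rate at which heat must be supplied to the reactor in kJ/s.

Q_in = 101 kJ/s

Extent of reaction ξ = 0.295 × 223 = 65.785 mol/min
Reaction term: ξ·ΔH°_rxn = 65.785 × 92.3 = 6072 kJ/min
Q = ΔH = 6072 kJ/min = 101.2 kW
Heat supplied = 101.2 kJ/s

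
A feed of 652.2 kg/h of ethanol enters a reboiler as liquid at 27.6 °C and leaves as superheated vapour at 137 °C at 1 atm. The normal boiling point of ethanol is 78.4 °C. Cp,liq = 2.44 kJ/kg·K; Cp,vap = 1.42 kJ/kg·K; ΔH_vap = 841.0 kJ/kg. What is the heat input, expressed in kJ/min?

liquid 27.6→78.4 °C: 123.95 kJ/kg
vaporisation at 78.4 °C: 841 kJ/kg
vapour 78.4→137 °C: 83.212 kJ/kg
Δh = 123.95 + 841 + 83.212 = 1048.2 kJ/kg
Q = ṁ·Δh = 652.2 kg/h × 1048.2 kJ/kg = 683610 kJ/h
|Q| = 189.89 kW = 11394 kJ/min

Q = 11400 kJ/min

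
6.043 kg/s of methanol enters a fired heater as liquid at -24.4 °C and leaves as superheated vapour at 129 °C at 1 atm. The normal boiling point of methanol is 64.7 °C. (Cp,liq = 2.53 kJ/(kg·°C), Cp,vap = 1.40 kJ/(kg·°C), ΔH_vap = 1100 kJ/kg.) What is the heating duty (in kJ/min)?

Q = 513000 kJ/min

liquid -24.4→64.7 °C: 225.42 kJ/kg
vaporisation at 64.7 °C: 1100 kJ/kg
vapour 64.7→129 °C: 90.02 kJ/kg
Δh = 225.42 + 1100 + 90.02 = 1415.4 kJ/kg
Q = ṁ·Δh = 6.043 kg/s × 1415.4 kJ/kg = 8553.5 kJ/s
|Q| = 8553.5 kW = 513210 kJ/min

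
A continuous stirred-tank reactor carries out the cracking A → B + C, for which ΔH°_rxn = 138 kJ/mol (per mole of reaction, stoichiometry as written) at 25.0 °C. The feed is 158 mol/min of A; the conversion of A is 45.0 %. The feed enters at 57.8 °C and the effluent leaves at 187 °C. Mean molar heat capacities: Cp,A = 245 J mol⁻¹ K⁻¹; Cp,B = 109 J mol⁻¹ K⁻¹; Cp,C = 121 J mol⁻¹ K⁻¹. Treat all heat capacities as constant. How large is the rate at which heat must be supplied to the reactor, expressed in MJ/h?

Extent of reaction ξ = 0.450 × 158 = 71.1 mol/min
Reaction term: ξ·ΔH°_rxn = 71.1 × 138 = 9811.8 kJ/min
Sensible, feed 57.8→25 °C: -1269.7 kJ/min
Outlet flows (mol/min): A 86.9, B 71.1, C 71.1
Sensible, products 25→187 °C: 6098.2 kJ/min
Q = ΔH = 14640 kJ/min = 244.01 kW
Heat supplied = 878.42 MJ/h

Q_in = 878 MJ/h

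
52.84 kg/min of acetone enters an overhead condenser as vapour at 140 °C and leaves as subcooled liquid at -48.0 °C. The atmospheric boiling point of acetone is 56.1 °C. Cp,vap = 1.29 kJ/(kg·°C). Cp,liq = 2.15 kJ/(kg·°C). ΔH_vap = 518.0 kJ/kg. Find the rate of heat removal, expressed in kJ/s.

Q_c = 749 kJ/s

vapour 140→56.1 °C: -108.23 kJ/kg
condensation at 56.1 °C: -518 kJ/kg
liquid 56.1→-48.0 °C: -223.81 kJ/kg
Δh = -108.23 + -518 + -223.81 = -850.05 kJ/kg
Q = ṁ·Δh = 52.84 kg/min × -850.05 kJ/kg = -44916 kJ/min
|Q| = 748.61 kW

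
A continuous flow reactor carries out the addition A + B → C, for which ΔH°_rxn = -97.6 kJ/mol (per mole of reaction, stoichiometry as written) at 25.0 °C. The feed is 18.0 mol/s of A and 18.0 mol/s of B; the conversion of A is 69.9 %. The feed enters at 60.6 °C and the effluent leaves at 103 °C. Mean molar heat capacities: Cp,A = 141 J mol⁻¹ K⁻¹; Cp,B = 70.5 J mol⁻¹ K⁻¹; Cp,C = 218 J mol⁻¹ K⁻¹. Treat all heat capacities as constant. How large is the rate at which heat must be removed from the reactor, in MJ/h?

Q_out = 3820 MJ/h

Extent of reaction ξ = 0.699 × 18.0 = 12.582 mol/s
Reaction term: ξ·ΔH°_rxn = 12.582 × -97.6 = -1228 kJ/s
Sensible, feed 60.6→25 °C: -135.53 kJ/s
Outlet flows (mol/s): A 5.418, B 5.418, C 12.582
Sensible, products 25→103 °C: 303.33 kJ/s
Q = ΔH = -1060.2 kJ/s = -1060.2 kW
Heat removed = 3816.7 MJ/h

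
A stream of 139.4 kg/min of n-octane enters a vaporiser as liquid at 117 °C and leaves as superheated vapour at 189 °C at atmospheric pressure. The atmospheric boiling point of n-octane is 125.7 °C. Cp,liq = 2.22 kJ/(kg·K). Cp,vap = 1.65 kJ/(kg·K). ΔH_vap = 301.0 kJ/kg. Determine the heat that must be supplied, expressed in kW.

liquid 117→125.7 °C: 19.314 kJ/kg
vaporisation at 125.7 °C: 301 kJ/kg
vapour 125.7→189 °C: 104.44 kJ/kg
Δh = 19.314 + 301 + 104.44 = 424.76 kJ/kg
Q = ṁ·Δh = 139.4 kg/min × 424.76 kJ/kg = 59211 kJ/min
|Q| = 986.86 kW

Q = 987 kW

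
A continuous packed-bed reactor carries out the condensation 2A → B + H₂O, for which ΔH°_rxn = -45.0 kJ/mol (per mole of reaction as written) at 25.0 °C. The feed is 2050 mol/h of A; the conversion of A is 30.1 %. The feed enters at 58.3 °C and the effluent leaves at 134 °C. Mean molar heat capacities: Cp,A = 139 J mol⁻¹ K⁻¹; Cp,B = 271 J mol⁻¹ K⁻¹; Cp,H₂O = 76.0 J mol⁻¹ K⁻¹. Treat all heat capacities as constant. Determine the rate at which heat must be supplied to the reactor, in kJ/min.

Q_in = 167 kJ/min

Extent of reaction ξ = 0.301 × 2050 / 2 = 308.52 mol/h
Reaction term: ξ·ΔH°_rxn = 308.52 × -45.0 = -13884 kJ/h
Sensible, feed 58.3→25 °C: -9488.8 kJ/h
Outlet flows (mol/h): A 1433, B 308.52, H₂O 308.52
Sensible, products 25→134 °C: 33380 kJ/h
Q = ΔH = 10008 kJ/h = 2.7799 kW
Heat supplied = 166.79 kJ/min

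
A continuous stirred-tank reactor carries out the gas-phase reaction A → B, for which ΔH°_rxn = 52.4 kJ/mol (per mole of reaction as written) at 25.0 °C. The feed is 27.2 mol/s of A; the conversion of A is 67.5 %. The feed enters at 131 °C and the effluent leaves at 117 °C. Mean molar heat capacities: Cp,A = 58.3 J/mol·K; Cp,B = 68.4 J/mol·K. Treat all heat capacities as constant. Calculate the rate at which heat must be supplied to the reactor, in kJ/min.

Q_in = 57400 kJ/min

Extent of reaction ξ = 0.675 × 27.2 = 18.36 mol/s
Reaction term: ξ·ΔH°_rxn = 18.36 × 52.4 = 962.06 kJ/s
Sensible, feed 131→25 °C: -168.09 kJ/s
Outlet flows (mol/s): A 8.84, B 18.36
Sensible, products 25→117 °C: 162.95 kJ/s
Q = ΔH = 956.92 kJ/s = 956.92 kW
Heat supplied = 57415 kJ/min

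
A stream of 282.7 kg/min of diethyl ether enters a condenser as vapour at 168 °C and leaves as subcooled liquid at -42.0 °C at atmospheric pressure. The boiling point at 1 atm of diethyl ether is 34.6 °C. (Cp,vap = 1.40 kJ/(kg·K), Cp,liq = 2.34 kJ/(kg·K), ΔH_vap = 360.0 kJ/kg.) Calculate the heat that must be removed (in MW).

vapour 168→34.6 °C: -186.76 kJ/kg
condensation at 34.6 °C: -360 kJ/kg
liquid 34.6→-42.0 °C: -179.24 kJ/kg
Δh = -186.76 + -360 + -179.24 = -726 kJ/kg
Q = ṁ·Δh = 282.7 kg/min × -726 kJ/kg = -205240 kJ/min
|Q| = 3420.7 kW = 3.4207 MW

Q_c = 3.42 MW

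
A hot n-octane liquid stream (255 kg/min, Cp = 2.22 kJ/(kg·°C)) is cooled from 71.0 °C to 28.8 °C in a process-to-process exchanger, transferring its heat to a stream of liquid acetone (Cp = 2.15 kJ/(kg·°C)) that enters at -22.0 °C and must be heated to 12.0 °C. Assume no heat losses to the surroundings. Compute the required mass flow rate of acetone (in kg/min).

ṁ_c = 327 kg/min

Heat released by hot stream: Q = 255 × 2.22 × (71.0 − 28.8) = 23889 kJ/min
Energy balance on cold side (adiabatic exchanger): Q = ṁ_c·Cp_c·(T_c,out − T_c,in)
ṁ_c = 23889 / [2.15 × (12.0 − -22.0)] = 326.8 kg/min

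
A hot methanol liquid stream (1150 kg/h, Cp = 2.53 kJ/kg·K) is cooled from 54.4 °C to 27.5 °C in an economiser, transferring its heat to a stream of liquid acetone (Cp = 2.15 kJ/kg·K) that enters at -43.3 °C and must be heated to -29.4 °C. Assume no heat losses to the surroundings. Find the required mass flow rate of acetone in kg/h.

Heat released by hot stream: Q = 1150 × 2.53 × (54.4 − 27.5) = 78266 kJ/h
Energy balance on cold side (adiabatic exchanger): Q = ṁ_c·Cp_c·(T_c,out − T_c,in)
ṁ_c = 78266 / [2.15 × (-29.4 − -43.3)] = 2618.9 kg/h

ṁ_c = 2620 kg/h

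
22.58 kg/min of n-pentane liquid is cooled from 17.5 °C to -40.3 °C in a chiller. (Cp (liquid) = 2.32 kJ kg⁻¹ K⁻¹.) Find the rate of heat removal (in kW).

Q_c = 50.5 kW

Q = ṁ·Cp·ΔT = 22.58 × 2.32 × (-40.3 − 17.5) = -3027.9 kJ/min
Converting: 3027.9 / 60 s = 50.465 kW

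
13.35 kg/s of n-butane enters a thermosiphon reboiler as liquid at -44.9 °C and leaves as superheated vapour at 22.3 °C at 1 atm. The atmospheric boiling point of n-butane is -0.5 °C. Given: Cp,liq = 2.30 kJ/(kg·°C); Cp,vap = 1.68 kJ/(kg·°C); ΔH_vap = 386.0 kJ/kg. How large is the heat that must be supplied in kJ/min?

Q = 422000 kJ/min

liquid -44.9→-0.5 °C: 102.12 kJ/kg
vaporisation at -0.5 °C: 386 kJ/kg
vapour -0.5→22.3 °C: 38.304 kJ/kg
Δh = 102.12 + 386 + 38.304 = 526.42 kJ/kg
Q = ṁ·Δh = 13.35 kg/s × 526.42 kJ/kg = 7027.8 kJ/s
|Q| = 7027.8 kW = 421670 kJ/min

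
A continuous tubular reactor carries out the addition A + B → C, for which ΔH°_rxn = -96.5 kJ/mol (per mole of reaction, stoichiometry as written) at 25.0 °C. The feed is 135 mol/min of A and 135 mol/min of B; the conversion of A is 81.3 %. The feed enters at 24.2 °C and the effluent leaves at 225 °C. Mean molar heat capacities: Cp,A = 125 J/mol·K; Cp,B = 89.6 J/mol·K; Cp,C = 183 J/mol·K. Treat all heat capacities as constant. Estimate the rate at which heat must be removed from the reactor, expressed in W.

Extent of reaction ξ = 0.813 × 135 = 109.75 mol/min
Reaction term: ξ·ΔH°_rxn = 109.75 × -96.5 = -10591 kJ/min
Sensible, feed 24.2→25 °C: 23.177 kJ/min
Outlet flows (mol/min): A 25.245, B 25.245, C 109.75
Sensible, products 25→225 °C: 5100.5 kJ/min
Q = ΔH = -5467.6 kJ/min = -91.127 kW
Heat removed = 91127 W

Q_out = 91100 W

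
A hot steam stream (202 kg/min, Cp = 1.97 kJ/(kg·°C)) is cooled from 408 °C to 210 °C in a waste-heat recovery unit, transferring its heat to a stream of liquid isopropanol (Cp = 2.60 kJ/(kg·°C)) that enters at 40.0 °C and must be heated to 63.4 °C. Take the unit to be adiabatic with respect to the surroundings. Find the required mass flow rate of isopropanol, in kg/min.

Heat released by hot stream: Q = 202 × 1.97 × (408 − 210) = 78792 kJ/min
Energy balance on cold side (adiabatic exchanger): Q = ṁ_c·Cp_c·(T_c,out − T_c,in)
ṁ_c = 78792 / [2.60 × (63.4 − 40.0)] = 1295.1 kg/min

ṁ_c = 1300 kg/min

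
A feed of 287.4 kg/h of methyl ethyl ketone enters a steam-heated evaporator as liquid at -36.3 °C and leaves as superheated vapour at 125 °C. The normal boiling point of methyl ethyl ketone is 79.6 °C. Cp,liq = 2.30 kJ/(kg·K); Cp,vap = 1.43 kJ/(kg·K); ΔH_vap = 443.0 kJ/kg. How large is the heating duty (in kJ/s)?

Q = 61.8 kJ/s

liquid -36.3→79.6 °C: 266.57 kJ/kg
vaporisation at 79.6 °C: 443 kJ/kg
vapour 79.6→125 °C: 64.922 kJ/kg
Δh = 266.57 + 443 + 64.922 = 774.49 kJ/kg
Q = ṁ·Δh = 287.4 kg/h × 774.49 kJ/kg = 222590 kJ/h
|Q| = 61.83 kW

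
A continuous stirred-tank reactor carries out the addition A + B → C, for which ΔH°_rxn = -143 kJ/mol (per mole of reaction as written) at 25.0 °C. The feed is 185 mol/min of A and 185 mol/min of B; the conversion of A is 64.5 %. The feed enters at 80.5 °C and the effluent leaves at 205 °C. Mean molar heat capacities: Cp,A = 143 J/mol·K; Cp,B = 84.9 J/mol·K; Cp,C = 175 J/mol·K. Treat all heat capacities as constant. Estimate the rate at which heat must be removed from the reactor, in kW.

Extent of reaction ξ = 0.645 × 185 = 119.33 mol/min
Reaction term: ξ·ΔH°_rxn = 119.33 × -143 = -17063 kJ/min
Sensible, feed 80.5→25 °C: -2340 kJ/min
Outlet flows (mol/min): A 65.675, B 65.675, C 119.33
Sensible, products 25→205 °C: 6452.9 kJ/min
Q = ΔH = -12951 kJ/min = -215.84 kW
Heat removed = 215.84 kW

Q_out = 216 kW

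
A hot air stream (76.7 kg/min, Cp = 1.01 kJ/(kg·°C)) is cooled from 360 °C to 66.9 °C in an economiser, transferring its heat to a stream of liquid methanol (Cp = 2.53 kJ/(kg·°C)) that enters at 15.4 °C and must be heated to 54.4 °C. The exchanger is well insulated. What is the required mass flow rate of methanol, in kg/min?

Heat released by hot stream: Q = 76.7 × 1.01 × (360 − 66.9) = 22706 kJ/min
Energy balance on cold side (adiabatic exchanger): Q = ṁ_c·Cp_c·(T_c,out − T_c,in)
ṁ_c = 22706 / [2.53 × (54.4 − 15.4)] = 230.12 kg/min

ṁ_c = 230 kg/min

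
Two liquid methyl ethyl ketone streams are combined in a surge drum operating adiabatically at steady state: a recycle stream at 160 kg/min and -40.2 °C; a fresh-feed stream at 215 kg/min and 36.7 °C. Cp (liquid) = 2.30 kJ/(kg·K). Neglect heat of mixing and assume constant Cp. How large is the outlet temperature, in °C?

T_out = 3.89 °C

Adiabatic, steady state ⇒ Σ ṁᵢCp,ᵢ(T_out − Tᵢ) = 0
Σ ṁᵢCp,ᵢTᵢ = 160×2.30×-40.2 + 215×2.30×36.7 = 3354.5
Σ ṁᵢCp,ᵢ = 160×2.30 + 215×2.30 = 862.5
T_out = 3354.5 / 862.5 = 3.8893 °C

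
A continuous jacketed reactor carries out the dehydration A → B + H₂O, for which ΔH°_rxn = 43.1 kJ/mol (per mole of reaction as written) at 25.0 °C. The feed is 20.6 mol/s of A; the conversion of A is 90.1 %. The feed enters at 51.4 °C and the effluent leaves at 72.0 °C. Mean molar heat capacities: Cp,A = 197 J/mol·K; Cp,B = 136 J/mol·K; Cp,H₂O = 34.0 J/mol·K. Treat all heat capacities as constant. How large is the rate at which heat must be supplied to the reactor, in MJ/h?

Q_in = 3100 MJ/h

Extent of reaction ξ = 0.901 × 20.6 = 18.561 mol/s
Reaction term: ξ·ΔH°_rxn = 18.561 × 43.1 = 799.96 kJ/s
Sensible, feed 51.4→25 °C: -107.14 kJ/s
Outlet flows (mol/s): A 2.0394, B 18.561, H₂O 18.561
Sensible, products 25→72.0 °C: 167.18 kJ/s
Q = ΔH = 860.01 kJ/s = 860.01 kW
Heat supplied = 3096 MJ/h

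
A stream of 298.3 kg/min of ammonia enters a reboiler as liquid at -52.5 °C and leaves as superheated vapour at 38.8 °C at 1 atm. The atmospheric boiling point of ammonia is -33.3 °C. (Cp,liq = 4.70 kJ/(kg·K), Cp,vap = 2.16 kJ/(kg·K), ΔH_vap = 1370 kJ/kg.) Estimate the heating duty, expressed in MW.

liquid -52.5→-33.3 °C: 90.24 kJ/kg
vaporisation at -33.3 °C: 1370 kJ/kg
vapour -33.3→38.8 °C: 155.74 kJ/kg
Δh = 90.24 + 1370 + 155.74 = 1616 kJ/kg
Q = ṁ·Δh = 298.3 kg/min × 1616 kJ/kg = 482050 kJ/min
|Q| = 8034.1 kW = 8.0341 MW

Q = 8.03 MW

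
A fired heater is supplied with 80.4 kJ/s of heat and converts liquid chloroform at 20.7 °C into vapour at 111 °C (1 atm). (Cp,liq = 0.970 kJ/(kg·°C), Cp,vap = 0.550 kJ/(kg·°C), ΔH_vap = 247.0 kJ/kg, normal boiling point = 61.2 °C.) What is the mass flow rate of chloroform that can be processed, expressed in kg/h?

Δh = 0.970×(61.2−20.7) + 247.0 + 0.550×(111−61.2) = 313.67 kJ/kg
Q = 80.4 kJ/s = 80.4 kJ/s = 289440 kJ/h
ṁ = Q/Δh = 289440 / 313.67 = 922.74 kg/h

ṁ = 923 kg/h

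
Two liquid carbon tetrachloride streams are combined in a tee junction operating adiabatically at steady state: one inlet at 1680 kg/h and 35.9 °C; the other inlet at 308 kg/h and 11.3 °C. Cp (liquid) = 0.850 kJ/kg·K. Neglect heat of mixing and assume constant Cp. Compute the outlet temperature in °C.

T_out = 32.1 °C

Energy balance with Q = 0: Σ ṁᵢCp,ᵢ(T_out − Tᵢ) = 0
T_out = Σ ṁᵢCp,ᵢTᵢ / Σ ṁᵢCp,ᵢ
      = 54224 / 1689.8 = 32.089 °C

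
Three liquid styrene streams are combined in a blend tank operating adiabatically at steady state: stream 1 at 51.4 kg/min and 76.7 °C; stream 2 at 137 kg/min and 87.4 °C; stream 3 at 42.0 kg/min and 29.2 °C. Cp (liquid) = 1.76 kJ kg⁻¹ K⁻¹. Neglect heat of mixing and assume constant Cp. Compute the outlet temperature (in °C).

Adiabatic, steady state ⇒ Σ ṁᵢCp,ᵢ(T_out − Tᵢ) = 0
Σ ṁᵢCp,ᵢTᵢ = 51.4×1.76×76.7 + 137×1.76×87.4 + 42.0×1.76×29.2 = 30171
Σ ṁᵢCp,ᵢ = 51.4×1.76 + 137×1.76 + 42.0×1.76 = 405.5
T_out = 30171 / 405.5 = 74.404 °C

T_out = 74.4 °C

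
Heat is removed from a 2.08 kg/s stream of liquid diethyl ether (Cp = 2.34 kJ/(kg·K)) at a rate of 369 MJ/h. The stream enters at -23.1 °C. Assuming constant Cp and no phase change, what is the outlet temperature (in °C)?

Q = 369 MJ/h = 102.5 kJ/s
ΔT = Q/(ṁ·Cp) = 102.5/(2.08×2.34) = 21.059 K
T_out = -23.1 − 21.059 = -44.159 °C

T_out = -44.2 °C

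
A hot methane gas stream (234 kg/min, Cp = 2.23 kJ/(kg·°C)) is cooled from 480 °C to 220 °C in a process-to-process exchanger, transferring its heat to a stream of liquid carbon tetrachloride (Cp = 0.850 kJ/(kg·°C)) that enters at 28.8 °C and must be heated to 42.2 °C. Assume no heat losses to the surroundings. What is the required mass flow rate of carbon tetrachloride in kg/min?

Heat released by hot stream: Q = 234 × 2.23 × (480 − 220) = 135670 kJ/min
Energy balance on cold side (adiabatic exchanger): Q = ṁ_c·Cp_c·(T_c,out − T_c,in)
ṁ_c = 135670 / [0.850 × (42.2 − 28.8)] = 11912 kg/min

ṁ_c = 11900 kg/min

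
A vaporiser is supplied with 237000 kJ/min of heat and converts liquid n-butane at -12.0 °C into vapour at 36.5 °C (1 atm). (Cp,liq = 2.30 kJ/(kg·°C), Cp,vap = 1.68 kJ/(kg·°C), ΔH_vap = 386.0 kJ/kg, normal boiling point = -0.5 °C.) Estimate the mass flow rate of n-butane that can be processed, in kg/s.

Δh = 2.30×(-0.5−-12.0) + 386.0 + 1.68×(36.5−-0.5) = 474.61 kJ/kg
Q = 237000 kJ/min = 3950 kJ/s = 3950 kJ/s
ṁ = Q/Δh = 3950 / 474.61 = 8.3226 kg/s

ṁ = 8.32 kg/s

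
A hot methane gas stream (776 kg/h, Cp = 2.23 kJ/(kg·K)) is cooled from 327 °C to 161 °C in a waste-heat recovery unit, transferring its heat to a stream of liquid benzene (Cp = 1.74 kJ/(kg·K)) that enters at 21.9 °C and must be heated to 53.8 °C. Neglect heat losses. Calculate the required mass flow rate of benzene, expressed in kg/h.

ṁ_c = 5180 kg/h

Heat released by hot stream: Q = 776 × 2.23 × (327 − 161) = 287260 kJ/h
Energy balance on cold side (adiabatic exchanger): Q = ṁ_c·Cp_c·(T_c,out − T_c,in)
ṁ_c = 287260 / [1.74 × (53.8 − 21.9)] = 5175.3 kg/h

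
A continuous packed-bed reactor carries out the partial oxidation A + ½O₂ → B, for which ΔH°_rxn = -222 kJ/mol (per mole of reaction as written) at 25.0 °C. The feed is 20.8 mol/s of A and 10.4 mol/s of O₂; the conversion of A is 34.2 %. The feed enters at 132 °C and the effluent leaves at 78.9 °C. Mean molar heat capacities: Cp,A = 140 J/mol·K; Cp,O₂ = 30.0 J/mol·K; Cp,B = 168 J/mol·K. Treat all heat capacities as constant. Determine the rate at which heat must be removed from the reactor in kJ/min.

Extent of reaction ξ = 0.342 × 20.8 = 7.1136 mol/s
Reaction term: ξ·ΔH°_rxn = 7.1136 × -222 = -1579.2 kJ/s
Sensible, feed 132→25 °C: -344.97 kJ/s
Outlet flows (mol/s): A 13.686, O₂ 6.8432, B 7.1136
Sensible, products 25→78.9 °C: 178.76 kJ/s
Q = ΔH = -1745.4 kJ/s = -1745.4 kW
Heat removed = 104730 kJ/min

Q_out = 105000 kJ/min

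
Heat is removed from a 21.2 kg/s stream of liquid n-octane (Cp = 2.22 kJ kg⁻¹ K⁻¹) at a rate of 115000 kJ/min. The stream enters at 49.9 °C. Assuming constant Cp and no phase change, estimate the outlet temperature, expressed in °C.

Q = 115000 kJ/min = 1916.7 kJ/s
ΔT = Q/(ṁ·Cp) = 1916.7/(21.2×2.22) = 40.725 K
T_out = 49.9 − 40.725 = 9.1753 °C

T_out = 9.18 °C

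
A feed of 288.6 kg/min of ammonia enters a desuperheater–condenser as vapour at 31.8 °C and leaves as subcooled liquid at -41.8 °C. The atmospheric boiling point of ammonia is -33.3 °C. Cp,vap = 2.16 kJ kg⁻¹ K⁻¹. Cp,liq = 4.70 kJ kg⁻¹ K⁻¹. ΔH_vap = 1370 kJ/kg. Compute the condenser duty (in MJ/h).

vapour 31.8→-33.3 °C: -140.62 kJ/kg
condensation at -33.3 °C: -1370 kJ/kg
liquid -33.3→-41.8 °C: -39.95 kJ/kg
Δh = -140.62 + -1370 + -39.95 = -1550.6 kJ/kg
Q = ṁ·Δh = 288.6 kg/min × -1550.6 kJ/kg = -447490 kJ/min
|Q| = 7458.2 kW = 26850 MJ/h

Q_c = 26800 MJ/h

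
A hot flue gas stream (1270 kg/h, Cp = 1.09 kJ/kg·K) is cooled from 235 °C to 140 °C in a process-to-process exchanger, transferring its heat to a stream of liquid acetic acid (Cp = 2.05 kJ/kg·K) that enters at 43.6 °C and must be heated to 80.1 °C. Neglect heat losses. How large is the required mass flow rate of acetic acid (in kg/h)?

ṁ_c = 1760 kg/h

Heat released by hot stream: Q = 1270 × 1.09 × (235 − 140) = 131510 kJ/h
Energy balance on cold side (adiabatic exchanger): Q = ṁ_c·Cp_c·(T_c,out − T_c,in)
ṁ_c = 131510 / [2.05 × (80.1 − 43.6)] = 1757.5 kg/h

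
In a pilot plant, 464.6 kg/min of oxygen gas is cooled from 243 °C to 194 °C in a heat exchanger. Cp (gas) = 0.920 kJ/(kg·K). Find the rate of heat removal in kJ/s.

Q = ṁ·Cp·ΔT = 464.6 × 0.920 × (194 − 243) = -20944 kJ/min
Converting: 20944 / 60 s = 349.07 kW

Q_c = 349 kJ/s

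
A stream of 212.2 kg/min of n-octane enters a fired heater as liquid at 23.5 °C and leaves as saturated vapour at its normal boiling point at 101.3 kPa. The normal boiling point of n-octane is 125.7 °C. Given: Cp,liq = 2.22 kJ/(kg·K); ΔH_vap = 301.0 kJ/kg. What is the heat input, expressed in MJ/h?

Q = 6720 MJ/h

liquid 23.5→125.7 °C: 226.88 kJ/kg
vaporisation at 125.7 °C: 301 kJ/kg
Δh = 226.88 + 301 = 527.88 kJ/kg
Q = ṁ·Δh = 212.2 kg/min × 527.88 kJ/kg = 112020 kJ/min
|Q| = 1866.9 kW = 6721 MJ/h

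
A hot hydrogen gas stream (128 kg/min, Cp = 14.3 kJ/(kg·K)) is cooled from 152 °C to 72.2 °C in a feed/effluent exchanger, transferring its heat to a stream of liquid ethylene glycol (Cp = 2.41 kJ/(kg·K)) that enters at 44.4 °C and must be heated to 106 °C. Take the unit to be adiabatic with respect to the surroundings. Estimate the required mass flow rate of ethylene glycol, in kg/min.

ṁ_c = 984 kg/min

Heat released by hot stream: Q = 128 × 14.3 × (152 − 72.2) = 146070 kJ/min
Energy balance on cold side (adiabatic exchanger): Q = ṁ_c·Cp_c·(T_c,out − T_c,in)
ṁ_c = 146070 / [2.41 × (106 − 44.4)] = 983.9 kg/min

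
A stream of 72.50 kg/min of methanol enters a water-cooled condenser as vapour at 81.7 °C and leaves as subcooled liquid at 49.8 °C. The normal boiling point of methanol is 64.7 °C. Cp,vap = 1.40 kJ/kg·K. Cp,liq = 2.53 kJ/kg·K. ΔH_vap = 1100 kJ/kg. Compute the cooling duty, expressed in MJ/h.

vapour 81.7→64.7 °C: -23.8 kJ/kg
condensation at 64.7 °C: -1100 kJ/kg
liquid 64.7→49.8 °C: -37.697 kJ/kg
Δh = -23.8 + -1100 + -37.697 = -1161.5 kJ/kg
Q = ṁ·Δh = 72.50 kg/min × -1161.5 kJ/kg = -84209 kJ/min
|Q| = 1403.5 kW = 5052.5 MJ/h

Q_c = 5050 MJ/h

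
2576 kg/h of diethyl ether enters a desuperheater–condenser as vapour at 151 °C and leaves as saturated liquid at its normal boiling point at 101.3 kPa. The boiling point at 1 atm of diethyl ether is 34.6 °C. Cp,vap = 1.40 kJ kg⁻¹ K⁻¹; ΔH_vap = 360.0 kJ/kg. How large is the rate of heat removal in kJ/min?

vapour 151→34.6 °C: -162.96 kJ/kg
condensation at 34.6 °C: -360 kJ/kg
Δh = -162.96 + -360 = -522.96 kJ/kg
Q = ṁ·Δh = 2576 kg/h × -522.96 kJ/kg = -1.3471e+06 kJ/h
|Q| = 374.21 kW = 22452 kJ/min

Q_c = 22500 kJ/min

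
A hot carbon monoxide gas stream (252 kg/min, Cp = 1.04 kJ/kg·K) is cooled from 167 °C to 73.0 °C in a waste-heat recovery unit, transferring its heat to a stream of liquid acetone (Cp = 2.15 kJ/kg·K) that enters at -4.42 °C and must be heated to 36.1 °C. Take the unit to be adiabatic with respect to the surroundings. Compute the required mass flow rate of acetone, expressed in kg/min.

ṁ_c = 283 kg/min

Heat released by hot stream: Q = 252 × 1.04 × (167 − 73.0) = 24636 kJ/min
Energy balance on cold side (adiabatic exchanger): Q = ṁ_c·Cp_c·(T_c,out − T_c,in)
ṁ_c = 24636 / [2.15 × (36.1 − -4.42)] = 282.78 kg/min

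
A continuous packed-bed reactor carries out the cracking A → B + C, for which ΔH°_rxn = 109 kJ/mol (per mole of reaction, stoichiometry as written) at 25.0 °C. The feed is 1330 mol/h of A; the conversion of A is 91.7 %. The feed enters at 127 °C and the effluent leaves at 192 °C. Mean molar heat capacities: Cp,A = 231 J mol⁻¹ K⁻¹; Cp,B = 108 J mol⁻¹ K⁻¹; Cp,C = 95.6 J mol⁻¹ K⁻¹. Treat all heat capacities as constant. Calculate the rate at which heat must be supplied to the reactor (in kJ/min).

Extent of reaction ξ = 0.917 × 1330 = 1219.6 mol/h
Reaction term: ξ·ΔH°_rxn = 1219.6 × 109 = 132940 kJ/h
Sensible, feed 127→25 °C: -31337 kJ/h
Outlet flows (mol/h): A 110.39, B 1219.6, C 1219.6
Sensible, products 25→192 °C: 45727 kJ/h
Q = ΔH = 147330 kJ/h = 40.924 kW
Heat supplied = 2455.4 kJ/min

Q_in = 2460 kJ/min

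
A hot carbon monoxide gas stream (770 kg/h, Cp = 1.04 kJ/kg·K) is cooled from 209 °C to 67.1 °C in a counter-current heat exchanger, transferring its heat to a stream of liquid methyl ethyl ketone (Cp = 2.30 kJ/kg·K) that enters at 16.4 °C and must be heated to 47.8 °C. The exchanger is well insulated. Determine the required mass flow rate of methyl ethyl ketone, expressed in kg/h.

Heat released by hot stream: Q = 770 × 1.04 × (209 − 67.1) = 113630 kJ/h
Energy balance on cold side (adiabatic exchanger): Q = ṁ_c·Cp_c·(T_c,out − T_c,in)
ṁ_c = 113630 / [2.30 × (47.8 − 16.4)] = 1573.4 kg/h

ṁ_c = 1570 kg/h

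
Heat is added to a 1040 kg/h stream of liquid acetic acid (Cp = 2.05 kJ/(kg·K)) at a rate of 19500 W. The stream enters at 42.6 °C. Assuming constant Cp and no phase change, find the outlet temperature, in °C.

T_out = 75.5 °C

Q = 19500 W = 70200 kJ/h
ΔT = Q/(ṁ·Cp) = 70200/(1040×2.05) = 32.927 K
T_out = 42.6 + 32.927 = 75.527 °C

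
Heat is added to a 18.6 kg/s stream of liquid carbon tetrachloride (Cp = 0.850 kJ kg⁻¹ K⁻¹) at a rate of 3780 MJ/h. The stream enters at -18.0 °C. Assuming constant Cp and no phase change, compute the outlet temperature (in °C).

Q = 3780 MJ/h = 1050 kJ/s
ΔT = Q/(ṁ·Cp) = 1050/(18.6×0.850) = 66.414 K
T_out = -18.0 + 66.414 = 48.414 °C

T_out = 48.4 °C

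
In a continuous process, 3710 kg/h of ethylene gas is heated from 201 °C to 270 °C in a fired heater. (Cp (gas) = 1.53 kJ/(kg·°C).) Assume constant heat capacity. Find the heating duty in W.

Q = ṁ·Cp·ΔT = 3710 × 1.53 × (270 − 201) = 391660 kJ/h
Converting: 391660 / 3600 s = 108.8 kW
Heating duty = 108800 W

Q = 109000 W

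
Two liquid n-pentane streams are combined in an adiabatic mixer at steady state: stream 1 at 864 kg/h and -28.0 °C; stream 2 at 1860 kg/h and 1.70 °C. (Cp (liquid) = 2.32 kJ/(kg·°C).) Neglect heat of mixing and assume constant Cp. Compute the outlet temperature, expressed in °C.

Adiabatic, steady state ⇒ Σ ṁᵢCp,ᵢ(T_out − Tᵢ) = 0
T_out = Σ ṁᵢCp,ᵢTᵢ / Σ ṁᵢCp,ᵢ
      = -48790 / 6319.7 = -7.7203 °C

T_out = -7.72 °C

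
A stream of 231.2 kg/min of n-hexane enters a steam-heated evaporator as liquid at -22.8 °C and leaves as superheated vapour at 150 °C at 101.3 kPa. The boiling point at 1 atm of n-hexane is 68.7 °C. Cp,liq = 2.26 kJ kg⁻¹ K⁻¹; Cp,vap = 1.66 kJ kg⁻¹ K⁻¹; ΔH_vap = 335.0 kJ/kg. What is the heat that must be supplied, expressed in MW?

Q = 2.61 MW

liquid -22.8→68.7 °C: 206.79 kJ/kg
vaporisation at 68.7 °C: 335 kJ/kg
vapour 68.7→150 °C: 134.96 kJ/kg
Δh = 206.79 + 335 + 134.96 = 676.75 kJ/kg
Q = ṁ·Δh = 231.2 kg/min × 676.75 kJ/kg = 156460 kJ/min
|Q| = 2607.7 kW = 2.6077 MW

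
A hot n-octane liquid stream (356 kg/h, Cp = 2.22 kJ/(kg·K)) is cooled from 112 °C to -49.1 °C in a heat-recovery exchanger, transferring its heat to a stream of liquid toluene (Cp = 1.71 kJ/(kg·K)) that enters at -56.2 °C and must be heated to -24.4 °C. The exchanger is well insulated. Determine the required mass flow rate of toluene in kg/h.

Heat released by hot stream: Q = 356 × 2.22 × (112 − -49.1) = 127320 kJ/h
Energy balance on cold side (adiabatic exchanger): Q = ṁ_c·Cp_c·(T_c,out − T_c,in)
ṁ_c = 127320 / [1.71 × (-24.4 − -56.2)] = 2341.4 kg/h

ṁ_c = 2340 kg/h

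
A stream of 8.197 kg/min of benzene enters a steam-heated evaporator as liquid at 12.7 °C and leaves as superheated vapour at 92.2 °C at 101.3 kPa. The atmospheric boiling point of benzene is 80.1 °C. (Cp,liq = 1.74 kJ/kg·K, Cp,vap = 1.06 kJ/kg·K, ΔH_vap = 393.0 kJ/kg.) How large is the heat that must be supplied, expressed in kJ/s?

liquid 12.7→80.1 °C: 117.28 kJ/kg
vaporisation at 80.1 °C: 393 kJ/kg
vapour 80.1→92.2 °C: 12.826 kJ/kg
Δh = 117.28 + 393 + 12.826 = 523.1 kJ/kg
Q = ṁ·Δh = 8.197 kg/min × 523.1 kJ/kg = 4287.9 kJ/min
|Q| = 71.464 kW

Q = 71.5 kJ/s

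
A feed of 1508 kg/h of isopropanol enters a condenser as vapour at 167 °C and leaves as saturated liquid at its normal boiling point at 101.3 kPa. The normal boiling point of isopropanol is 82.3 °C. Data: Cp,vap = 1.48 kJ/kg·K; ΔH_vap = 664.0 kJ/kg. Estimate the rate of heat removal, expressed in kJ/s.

Q_c = 331 kJ/s

vapour 167→82.3 °C: -125.36 kJ/kg
condensation at 82.3 °C: -664 kJ/kg
Δh = -125.36 + -664 = -789.36 kJ/kg
Q = ṁ·Δh = 1508 kg/h × -789.36 kJ/kg = -1.1903e+06 kJ/h
|Q| = 330.65 kW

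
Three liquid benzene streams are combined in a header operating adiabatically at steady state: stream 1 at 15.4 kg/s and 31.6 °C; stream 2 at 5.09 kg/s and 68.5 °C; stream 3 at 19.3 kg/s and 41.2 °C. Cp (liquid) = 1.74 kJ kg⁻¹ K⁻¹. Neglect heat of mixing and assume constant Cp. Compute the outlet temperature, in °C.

T_out = 41.0 °C

Energy balance with Q = 0: Σ ṁᵢCp,ᵢ(T_out − Tᵢ) = 0
Σ ṁᵢCp,ᵢTᵢ = 15.4×1.74×31.6 + 5.09×1.74×68.5 + 19.3×1.74×41.2 = 2837
Σ ṁᵢCp,ᵢ = 15.4×1.74 + 5.09×1.74 + 19.3×1.74 = 69.235
T_out = 2837 / 69.235 = 40.977 °C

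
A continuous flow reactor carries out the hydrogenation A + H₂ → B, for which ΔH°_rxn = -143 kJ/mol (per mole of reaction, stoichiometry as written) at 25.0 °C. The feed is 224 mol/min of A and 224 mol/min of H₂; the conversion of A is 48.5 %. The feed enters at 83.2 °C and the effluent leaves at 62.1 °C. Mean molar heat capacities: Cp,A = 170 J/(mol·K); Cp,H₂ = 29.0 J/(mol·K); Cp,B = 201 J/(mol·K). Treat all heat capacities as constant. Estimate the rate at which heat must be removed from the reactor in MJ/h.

Q_out = 988 MJ/h

Extent of reaction ξ = 0.485 × 224 = 108.64 mol/min
Reaction term: ξ·ΔH°_rxn = 108.64 × -143 = -15536 kJ/min
Sensible, feed 83.2→25 °C: -2594.3 kJ/min
Outlet flows (mol/min): A 115.36, H₂ 115.36, B 108.64
Sensible, products 25→62.1 °C: 1661.8 kJ/min
Q = ΔH = -16468 kJ/min = -274.47 kW
Heat removed = 988.08 MJ/h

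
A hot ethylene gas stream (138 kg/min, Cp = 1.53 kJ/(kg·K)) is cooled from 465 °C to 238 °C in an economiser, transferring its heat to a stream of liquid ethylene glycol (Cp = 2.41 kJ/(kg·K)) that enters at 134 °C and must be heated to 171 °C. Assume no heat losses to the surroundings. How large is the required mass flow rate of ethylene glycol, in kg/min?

ṁ_c = 537 kg/min

Heat released by hot stream: Q = 138 × 1.53 × (465 − 238) = 47929 kJ/min
Energy balance on cold side (adiabatic exchanger): Q = ṁ_c·Cp_c·(T_c,out − T_c,in)
ṁ_c = 47929 / [2.41 × (171 − 134)] = 537.5 kg/min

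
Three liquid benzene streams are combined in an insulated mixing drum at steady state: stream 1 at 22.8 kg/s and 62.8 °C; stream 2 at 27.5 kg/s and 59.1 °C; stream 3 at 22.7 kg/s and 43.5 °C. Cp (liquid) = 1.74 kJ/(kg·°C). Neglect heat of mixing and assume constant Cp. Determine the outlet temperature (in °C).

Adiabatic, steady state ⇒ Σ ṁᵢCp,ᵢ(T_out − Tᵢ) = 0
Σ ṁᵢCp,ᵢTᵢ = 22.8×1.74×62.8 + 27.5×1.74×59.1 + 22.7×1.74×43.5 = 7037.5
Σ ṁᵢCp,ᵢ = 22.8×1.74 + 27.5×1.74 + 22.7×1.74 = 127.02
T_out = 7037.5 / 127.02 = 55.405 °C

T_out = 55.4 °C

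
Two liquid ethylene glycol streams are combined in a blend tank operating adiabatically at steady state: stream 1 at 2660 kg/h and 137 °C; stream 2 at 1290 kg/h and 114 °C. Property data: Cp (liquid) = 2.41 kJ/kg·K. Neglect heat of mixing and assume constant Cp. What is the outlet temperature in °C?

No heat crosses the boundary, so H_out = H_in.
Σ ṁᵢCp,ᵢTᵢ = 2660×2.41×137 + 1290×2.41×114 = 1.2327e+06
Σ ṁᵢCp,ᵢ = 2660×2.41 + 1290×2.41 = 9519.5
T_out = 1.2327e+06 / 9519.5 = 129.49 °C

T_out = 129 °C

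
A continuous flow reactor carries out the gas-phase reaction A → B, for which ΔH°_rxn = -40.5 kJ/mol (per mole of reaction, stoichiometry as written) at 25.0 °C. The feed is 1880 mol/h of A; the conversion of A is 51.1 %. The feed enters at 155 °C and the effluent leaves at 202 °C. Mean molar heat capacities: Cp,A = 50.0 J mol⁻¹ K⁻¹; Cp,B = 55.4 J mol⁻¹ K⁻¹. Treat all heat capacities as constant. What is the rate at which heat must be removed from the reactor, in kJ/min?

Q_out = 560 kJ/min

Extent of reaction ξ = 0.511 × 1880 = 960.68 mol/h
Reaction term: ξ·ΔH°_rxn = 960.68 × -40.5 = -38908 kJ/h
Sensible, feed 155→25 °C: -12220 kJ/h
Outlet flows (mol/h): A 919.32, B 960.68
Sensible, products 25→202 °C: 17556 kJ/h
Q = ΔH = -33571 kJ/h = -9.3254 kW
Heat removed = 559.52 kJ/min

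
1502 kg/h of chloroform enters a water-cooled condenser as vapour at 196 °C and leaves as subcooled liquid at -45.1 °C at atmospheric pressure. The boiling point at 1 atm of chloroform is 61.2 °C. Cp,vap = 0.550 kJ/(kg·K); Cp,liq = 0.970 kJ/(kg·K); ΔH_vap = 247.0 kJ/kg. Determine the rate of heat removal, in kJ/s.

vapour 196→61.2 °C: -74.14 kJ/kg
condensation at 61.2 °C: -247 kJ/kg
liquid 61.2→-45.1 °C: -103.11 kJ/kg
Δh = -74.14 + -247 + -103.11 = -424.25 kJ/kg
Q = ṁ·Δh = 1502 kg/h × -424.25 kJ/kg = -637230 kJ/h
|Q| = 177.01 kW

Q_c = 177 kJ/s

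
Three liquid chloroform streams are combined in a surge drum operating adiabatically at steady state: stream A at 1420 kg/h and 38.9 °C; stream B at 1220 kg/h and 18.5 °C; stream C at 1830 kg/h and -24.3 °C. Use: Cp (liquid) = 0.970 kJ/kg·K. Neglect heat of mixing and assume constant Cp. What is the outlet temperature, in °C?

No heat crosses the boundary, so H_out = H_in.
Σ ṁᵢCp,ᵢTᵢ = 1420×0.970×38.9 + 1220×0.970×18.5 + 1830×0.970×-24.3 = 32339
Σ ṁᵢCp,ᵢ = 1420×0.970 + 1220×0.970 + 1830×0.970 = 4335.9
T_out = 32339 / 4335.9 = 7.4584 °C

T_out = 7.46 °C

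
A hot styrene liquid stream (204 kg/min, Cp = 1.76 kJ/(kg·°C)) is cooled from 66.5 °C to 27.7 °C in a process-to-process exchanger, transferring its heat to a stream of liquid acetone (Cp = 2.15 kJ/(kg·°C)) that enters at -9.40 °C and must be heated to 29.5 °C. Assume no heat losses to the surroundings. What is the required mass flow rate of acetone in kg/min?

Heat released by hot stream: Q = 204 × 1.76 × (66.5 − 27.7) = 13931 kJ/min
Energy balance on cold side (adiabatic exchanger): Q = ṁ_c·Cp_c·(T_c,out − T_c,in)
ṁ_c = 13931 / [2.15 × (29.5 − -9.40)] = 166.57 kg/min

ṁ_c = 167 kg/min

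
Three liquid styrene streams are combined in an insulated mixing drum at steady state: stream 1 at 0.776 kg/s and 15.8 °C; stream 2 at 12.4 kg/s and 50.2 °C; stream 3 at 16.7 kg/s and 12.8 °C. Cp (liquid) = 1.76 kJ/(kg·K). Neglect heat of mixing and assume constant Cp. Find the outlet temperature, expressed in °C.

No heat crosses the boundary, so H_out = H_in.
Σ ṁᵢCp,ᵢTᵢ = 0.776×1.76×15.8 + 12.4×1.76×50.2 + 16.7×1.76×12.8 = 1493.4
Σ ṁᵢCp,ᵢ = 0.776×1.76 + 12.4×1.76 + 16.7×1.76 = 52.582
T_out = 1493.4 / 52.582 = 28.401 °C

T_out = 28.4 °C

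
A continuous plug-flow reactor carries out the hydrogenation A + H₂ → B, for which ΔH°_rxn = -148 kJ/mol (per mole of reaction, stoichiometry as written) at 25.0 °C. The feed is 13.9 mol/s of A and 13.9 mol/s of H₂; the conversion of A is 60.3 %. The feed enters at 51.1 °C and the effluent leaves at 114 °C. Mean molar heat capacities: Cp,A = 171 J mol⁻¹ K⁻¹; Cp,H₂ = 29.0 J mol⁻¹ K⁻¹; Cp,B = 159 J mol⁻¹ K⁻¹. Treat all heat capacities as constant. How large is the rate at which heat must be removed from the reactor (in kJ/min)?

Q_out = 65800 kJ/min

Extent of reaction ξ = 0.603 × 13.9 = 8.3817 mol/s
Reaction term: ξ·ΔH°_rxn = 8.3817 × -148 = -1240.5 kJ/s
Sensible, feed 51.1→25 °C: -72.558 kJ/s
Outlet flows (mol/s): A 5.5183, H₂ 5.5183, B 8.3817
Sensible, products 25→114 °C: 216.84 kJ/s
Q = ΔH = -1096.2 kJ/s = -1096.2 kW
Heat removed = 65773 kJ/min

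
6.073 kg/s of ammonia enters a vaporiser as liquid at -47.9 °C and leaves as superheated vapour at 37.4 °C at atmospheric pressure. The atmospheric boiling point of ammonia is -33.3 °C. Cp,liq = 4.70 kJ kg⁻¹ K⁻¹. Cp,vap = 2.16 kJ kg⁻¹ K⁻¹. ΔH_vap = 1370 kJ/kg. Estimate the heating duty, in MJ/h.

liquid -47.9→-33.3 °C: 68.62 kJ/kg
vaporisation at -33.3 °C: 1370 kJ/kg
vapour -33.3→37.4 °C: 152.71 kJ/kg
Δh = 68.62 + 1370 + 152.71 = 1591.3 kJ/kg
Q = ṁ·Δh = 6.073 kg/s × 1591.3 kJ/kg = 9664.2 kJ/s
|Q| = 9664.2 kW = 34791 MJ/h

Q = 34800 MJ/h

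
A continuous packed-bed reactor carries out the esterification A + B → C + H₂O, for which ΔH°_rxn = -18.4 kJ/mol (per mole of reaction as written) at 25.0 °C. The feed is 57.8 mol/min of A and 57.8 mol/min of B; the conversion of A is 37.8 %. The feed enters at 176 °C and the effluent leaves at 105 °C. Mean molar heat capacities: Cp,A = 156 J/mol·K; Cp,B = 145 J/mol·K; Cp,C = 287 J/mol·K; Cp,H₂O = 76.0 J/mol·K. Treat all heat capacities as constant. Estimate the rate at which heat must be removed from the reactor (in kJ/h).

Extent of reaction ξ = 0.378 × 57.8 = 21.848 mol/min
Reaction term: ξ·ΔH°_rxn = 21.848 × -18.4 = -402.01 kJ/min
Sensible, feed 176→25 °C: -2627.1 kJ/min
Outlet flows (mol/min): A 35.952, B 35.952, C 21.848, H₂O 21.848
Sensible, products 25→105 °C: 1500.2 kJ/min
Q = ΔH = -1528.9 kJ/min = -25.481 kW
Heat removed = 91733 kJ/h

Q_out = 91700 kJ/h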